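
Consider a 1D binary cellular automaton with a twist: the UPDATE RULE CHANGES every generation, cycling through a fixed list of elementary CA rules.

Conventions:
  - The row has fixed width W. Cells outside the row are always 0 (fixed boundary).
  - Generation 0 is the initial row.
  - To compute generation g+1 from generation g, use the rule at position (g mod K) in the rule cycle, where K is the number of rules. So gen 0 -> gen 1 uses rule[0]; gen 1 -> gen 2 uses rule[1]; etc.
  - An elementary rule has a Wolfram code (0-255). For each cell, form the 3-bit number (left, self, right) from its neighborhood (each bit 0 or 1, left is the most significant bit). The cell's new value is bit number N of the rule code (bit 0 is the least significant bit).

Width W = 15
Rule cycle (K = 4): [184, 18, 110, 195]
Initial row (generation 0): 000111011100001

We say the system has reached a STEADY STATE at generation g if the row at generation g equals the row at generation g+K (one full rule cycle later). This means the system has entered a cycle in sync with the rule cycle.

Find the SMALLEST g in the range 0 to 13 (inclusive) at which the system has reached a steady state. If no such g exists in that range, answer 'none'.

Gen 0: 000111011100001
Gen 1 (rule 184): 000110111010000
Gen 2 (rule 18): 001000000001000
Gen 3 (rule 110): 011000000011000
Gen 4 (rule 195): 101011111101011
Gen 5 (rule 184): 010111111010110
Gen 6 (rule 18): 100000000000001
Gen 7 (rule 110): 100000000000011
Gen 8 (rule 195): 001111111111101
Gen 9 (rule 184): 001111111111010
Gen 10 (rule 18): 010000000000001
Gen 11 (rule 110): 110000000000011
Gen 12 (rule 195): 010111111111101
Gen 13 (rule 184): 001111111111010
Gen 14 (rule 18): 010000000000001
Gen 15 (rule 110): 110000000000011
Gen 16 (rule 195): 010111111111101
Gen 17 (rule 184): 001111111111010

Answer: 9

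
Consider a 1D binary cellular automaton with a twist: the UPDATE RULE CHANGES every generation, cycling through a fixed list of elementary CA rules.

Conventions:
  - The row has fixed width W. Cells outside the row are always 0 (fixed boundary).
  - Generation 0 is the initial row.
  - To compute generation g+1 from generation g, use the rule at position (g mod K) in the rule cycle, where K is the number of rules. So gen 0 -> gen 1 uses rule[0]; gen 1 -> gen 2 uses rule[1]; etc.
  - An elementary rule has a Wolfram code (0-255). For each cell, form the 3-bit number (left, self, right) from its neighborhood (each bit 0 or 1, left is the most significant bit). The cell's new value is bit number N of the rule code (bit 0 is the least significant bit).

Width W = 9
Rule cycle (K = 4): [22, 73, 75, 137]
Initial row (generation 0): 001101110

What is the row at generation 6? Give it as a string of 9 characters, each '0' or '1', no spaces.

Answer: 110001111

Derivation:
Gen 0: 001101110
Gen 1 (rule 22): 010000001
Gen 2 (rule 73): 000111100
Gen 3 (rule 75): 111100101
Gen 4 (rule 137): 111000000
Gen 5 (rule 22): 000100000
Gen 6 (rule 73): 110001111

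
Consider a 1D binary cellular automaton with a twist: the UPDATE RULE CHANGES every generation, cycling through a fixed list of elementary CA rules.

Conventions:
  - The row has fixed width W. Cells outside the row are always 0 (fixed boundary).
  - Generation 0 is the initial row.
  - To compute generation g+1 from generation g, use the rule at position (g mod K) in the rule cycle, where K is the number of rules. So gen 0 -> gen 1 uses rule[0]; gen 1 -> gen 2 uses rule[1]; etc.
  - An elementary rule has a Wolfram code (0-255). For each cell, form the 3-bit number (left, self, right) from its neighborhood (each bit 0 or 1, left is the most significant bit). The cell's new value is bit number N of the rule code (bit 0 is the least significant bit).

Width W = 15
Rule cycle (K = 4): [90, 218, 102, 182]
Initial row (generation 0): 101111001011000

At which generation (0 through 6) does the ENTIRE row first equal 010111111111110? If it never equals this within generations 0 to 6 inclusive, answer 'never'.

Gen 0: 101111001011000
Gen 1 (rule 90): 001001110011100
Gen 2 (rule 218): 010111111111110
Gen 3 (rule 102): 111000000000010
Gen 4 (rule 182): 010100000000111
Gen 5 (rule 90): 100010000001101
Gen 6 (rule 218): 010101000011100

Answer: 2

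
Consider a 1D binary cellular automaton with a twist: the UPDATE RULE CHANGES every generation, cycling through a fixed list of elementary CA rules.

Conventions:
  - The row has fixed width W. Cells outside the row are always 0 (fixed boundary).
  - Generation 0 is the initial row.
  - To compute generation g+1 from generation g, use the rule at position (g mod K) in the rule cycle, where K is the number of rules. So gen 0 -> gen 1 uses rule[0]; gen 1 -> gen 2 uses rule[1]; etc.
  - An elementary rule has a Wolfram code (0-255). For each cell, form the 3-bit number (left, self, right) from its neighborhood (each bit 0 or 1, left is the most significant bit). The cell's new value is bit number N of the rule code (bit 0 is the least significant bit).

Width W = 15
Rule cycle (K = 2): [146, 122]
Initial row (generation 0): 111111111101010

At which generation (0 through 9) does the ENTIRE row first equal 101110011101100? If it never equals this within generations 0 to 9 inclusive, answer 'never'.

Answer: never

Derivation:
Gen 0: 111111111101010
Gen 1 (rule 146): 011111111000001
Gen 2 (rule 122): 110000001100010
Gen 3 (rule 146): 001000010010101
Gen 4 (rule 122): 010100101101010
Gen 5 (rule 146): 100011000000001
Gen 6 (rule 122): 010111100000010
Gen 7 (rule 146): 100011010000101
Gen 8 (rule 122): 010111101001010
Gen 9 (rule 146): 100011000110001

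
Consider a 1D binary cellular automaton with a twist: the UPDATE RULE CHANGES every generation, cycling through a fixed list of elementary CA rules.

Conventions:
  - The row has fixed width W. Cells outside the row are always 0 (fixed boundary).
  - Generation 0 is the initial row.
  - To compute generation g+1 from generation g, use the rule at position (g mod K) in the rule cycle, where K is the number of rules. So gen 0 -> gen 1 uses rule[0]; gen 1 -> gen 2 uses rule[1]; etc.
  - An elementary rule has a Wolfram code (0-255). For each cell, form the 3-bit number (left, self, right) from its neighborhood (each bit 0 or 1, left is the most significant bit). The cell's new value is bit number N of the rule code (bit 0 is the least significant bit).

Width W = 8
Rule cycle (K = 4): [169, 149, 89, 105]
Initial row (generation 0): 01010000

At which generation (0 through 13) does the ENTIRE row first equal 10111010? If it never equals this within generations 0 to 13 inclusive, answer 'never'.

Answer: 12

Derivation:
Gen 0: 01010000
Gen 1 (rule 169): 00100111
Gen 2 (rule 149): 10110010
Gen 3 (rule 89): 00111001
Gen 4 (rule 105): 10101000
Gen 5 (rule 169): 01010011
Gen 6 (rule 149): 01011000
Gen 7 (rule 89): 00011111
Gen 8 (rule 105): 11010001
Gen 9 (rule 169): 10100100
Gen 10 (rule 149): 10110111
Gen 11 (rule 89): 00110101
Gen 12 (rule 105): 10111010
Gen 13 (rule 169): 01110100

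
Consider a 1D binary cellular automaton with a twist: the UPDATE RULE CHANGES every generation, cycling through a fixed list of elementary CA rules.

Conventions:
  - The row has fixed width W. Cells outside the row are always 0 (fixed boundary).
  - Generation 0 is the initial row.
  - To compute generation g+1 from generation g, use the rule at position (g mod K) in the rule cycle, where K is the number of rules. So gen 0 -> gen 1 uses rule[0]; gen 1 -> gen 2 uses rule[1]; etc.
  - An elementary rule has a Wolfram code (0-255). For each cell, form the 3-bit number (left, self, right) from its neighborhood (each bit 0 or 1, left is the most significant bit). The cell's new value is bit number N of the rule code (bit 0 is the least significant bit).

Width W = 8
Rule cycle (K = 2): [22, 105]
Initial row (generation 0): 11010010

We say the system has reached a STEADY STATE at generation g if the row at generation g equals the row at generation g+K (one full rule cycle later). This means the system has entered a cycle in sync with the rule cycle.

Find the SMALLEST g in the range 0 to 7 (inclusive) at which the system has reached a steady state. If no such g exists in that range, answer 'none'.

Gen 0: 11010010
Gen 1 (rule 22): 00011111
Gen 2 (rule 105): 11010001
Gen 3 (rule 22): 00011011
Gen 4 (rule 105): 11011111
Gen 5 (rule 22): 00000000
Gen 6 (rule 105): 11111111
Gen 7 (rule 22): 00000000
Gen 8 (rule 105): 11111111
Gen 9 (rule 22): 00000000

Answer: 5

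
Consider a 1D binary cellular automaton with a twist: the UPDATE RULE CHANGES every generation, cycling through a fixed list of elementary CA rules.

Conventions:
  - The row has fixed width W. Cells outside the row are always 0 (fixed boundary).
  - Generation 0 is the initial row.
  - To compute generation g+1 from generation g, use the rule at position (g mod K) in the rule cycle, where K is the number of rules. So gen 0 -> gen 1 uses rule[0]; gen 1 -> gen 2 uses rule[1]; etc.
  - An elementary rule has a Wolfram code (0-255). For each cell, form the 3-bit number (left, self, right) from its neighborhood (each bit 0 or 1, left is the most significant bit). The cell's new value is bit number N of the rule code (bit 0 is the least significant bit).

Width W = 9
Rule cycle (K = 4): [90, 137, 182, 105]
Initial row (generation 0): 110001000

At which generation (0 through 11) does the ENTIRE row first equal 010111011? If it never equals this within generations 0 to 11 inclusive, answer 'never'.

Answer: 5

Derivation:
Gen 0: 110001000
Gen 1 (rule 90): 111010100
Gen 2 (rule 137): 110000001
Gen 3 (rule 182): 001000011
Gen 4 (rule 105): 100011011
Gen 5 (rule 90): 010111011
Gen 6 (rule 137): 000110010
Gen 7 (rule 182): 001001111
Gen 8 (rule 105): 100001001
Gen 9 (rule 90): 010010110
Gen 10 (rule 137): 000000100
Gen 11 (rule 182): 000001110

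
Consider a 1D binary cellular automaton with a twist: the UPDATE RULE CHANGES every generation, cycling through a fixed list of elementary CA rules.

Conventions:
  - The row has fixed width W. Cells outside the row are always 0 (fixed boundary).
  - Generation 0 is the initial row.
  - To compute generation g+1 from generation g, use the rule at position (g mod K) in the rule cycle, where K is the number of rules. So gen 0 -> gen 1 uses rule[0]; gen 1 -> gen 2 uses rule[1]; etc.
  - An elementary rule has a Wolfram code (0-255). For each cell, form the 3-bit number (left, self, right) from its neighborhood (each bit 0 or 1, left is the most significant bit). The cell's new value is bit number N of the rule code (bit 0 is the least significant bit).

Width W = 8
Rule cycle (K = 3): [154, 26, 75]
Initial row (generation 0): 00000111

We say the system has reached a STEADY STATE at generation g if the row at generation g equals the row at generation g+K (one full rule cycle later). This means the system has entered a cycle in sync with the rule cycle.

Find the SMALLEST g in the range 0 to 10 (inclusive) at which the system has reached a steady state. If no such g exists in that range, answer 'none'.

Answer: none

Derivation:
Gen 0: 00000111
Gen 1 (rule 154): 00001110
Gen 2 (rule 26): 00011001
Gen 3 (rule 75): 11111010
Gen 4 (rule 154): 11110001
Gen 5 (rule 26): 10001010
Gen 6 (rule 75): 00110000
Gen 7 (rule 154): 01101000
Gen 8 (rule 26): 11000100
Gen 9 (rule 75): 11011001
Gen 10 (rule 154): 10010110
Gen 11 (rule 26): 01100101
Gen 12 (rule 75): 11101000
Gen 13 (rule 154): 11000100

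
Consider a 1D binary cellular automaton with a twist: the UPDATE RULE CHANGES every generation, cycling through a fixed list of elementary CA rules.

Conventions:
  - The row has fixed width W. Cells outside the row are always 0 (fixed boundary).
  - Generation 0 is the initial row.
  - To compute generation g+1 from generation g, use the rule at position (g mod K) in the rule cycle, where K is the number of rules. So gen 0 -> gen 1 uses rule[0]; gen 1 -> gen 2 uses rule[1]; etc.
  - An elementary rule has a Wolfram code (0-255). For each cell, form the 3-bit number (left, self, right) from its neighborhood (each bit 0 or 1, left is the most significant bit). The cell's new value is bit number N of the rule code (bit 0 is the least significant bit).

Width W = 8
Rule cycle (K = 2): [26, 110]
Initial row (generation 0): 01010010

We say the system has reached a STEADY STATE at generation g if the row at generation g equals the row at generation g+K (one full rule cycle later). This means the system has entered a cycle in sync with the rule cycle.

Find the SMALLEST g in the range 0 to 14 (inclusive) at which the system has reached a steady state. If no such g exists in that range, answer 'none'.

Answer: none

Derivation:
Gen 0: 01010010
Gen 1 (rule 26): 10001101
Gen 2 (rule 110): 10011111
Gen 3 (rule 26): 01110000
Gen 4 (rule 110): 11010000
Gen 5 (rule 26): 10001000
Gen 6 (rule 110): 10011000
Gen 7 (rule 26): 01110100
Gen 8 (rule 110): 11011100
Gen 9 (rule 26): 10010010
Gen 10 (rule 110): 10110110
Gen 11 (rule 26): 00100101
Gen 12 (rule 110): 01101111
Gen 13 (rule 26): 11001000
Gen 14 (rule 110): 11011000
Gen 15 (rule 26): 10010100
Gen 16 (rule 110): 10111100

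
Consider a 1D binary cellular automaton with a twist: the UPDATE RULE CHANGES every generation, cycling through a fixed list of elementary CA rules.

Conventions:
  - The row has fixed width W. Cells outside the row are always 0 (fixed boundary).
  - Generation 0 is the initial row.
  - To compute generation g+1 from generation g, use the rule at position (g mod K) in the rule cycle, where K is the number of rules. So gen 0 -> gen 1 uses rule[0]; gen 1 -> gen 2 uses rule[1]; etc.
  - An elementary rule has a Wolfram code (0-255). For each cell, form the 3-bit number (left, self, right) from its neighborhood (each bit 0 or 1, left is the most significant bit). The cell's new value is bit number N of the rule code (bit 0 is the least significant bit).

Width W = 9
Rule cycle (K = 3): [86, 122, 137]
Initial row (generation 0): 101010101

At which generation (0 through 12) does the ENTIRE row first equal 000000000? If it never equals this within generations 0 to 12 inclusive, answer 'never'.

Gen 0: 101010101
Gen 1 (rule 86): 101010101
Gen 2 (rule 122): 010101010
Gen 3 (rule 137): 000000000
Gen 4 (rule 86): 000000000
Gen 5 (rule 122): 000000000
Gen 6 (rule 137): 111111111
Gen 7 (rule 86): 000000001
Gen 8 (rule 122): 000000010
Gen 9 (rule 137): 111111000
Gen 10 (rule 86): 000001100
Gen 11 (rule 122): 000011110
Gen 12 (rule 137): 111011100

Answer: 3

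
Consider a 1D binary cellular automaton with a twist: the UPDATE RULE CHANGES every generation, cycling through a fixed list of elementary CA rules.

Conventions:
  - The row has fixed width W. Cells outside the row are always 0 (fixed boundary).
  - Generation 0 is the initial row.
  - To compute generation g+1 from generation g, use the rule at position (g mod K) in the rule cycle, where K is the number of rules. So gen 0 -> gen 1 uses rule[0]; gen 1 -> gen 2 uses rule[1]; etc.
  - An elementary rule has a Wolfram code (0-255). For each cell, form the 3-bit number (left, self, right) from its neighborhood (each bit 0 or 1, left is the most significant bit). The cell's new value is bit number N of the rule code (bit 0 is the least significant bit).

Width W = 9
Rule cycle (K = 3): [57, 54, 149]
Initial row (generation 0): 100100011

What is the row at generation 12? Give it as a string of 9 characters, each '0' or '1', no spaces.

Gen 0: 100100011
Gen 1 (rule 57): 010011010
Gen 2 (rule 54): 111100111
Gen 3 (rule 149): 011010010
Gen 4 (rule 57): 010101001
Gen 5 (rule 54): 111111111
Gen 6 (rule 149): 011111110
Gen 7 (rule 57): 010000001
Gen 8 (rule 54): 111000011
Gen 9 (rule 149): 010111000
Gen 10 (rule 57): 001100111
Gen 11 (rule 54): 010011000
Gen 12 (rule 149): 011000111

Answer: 011000111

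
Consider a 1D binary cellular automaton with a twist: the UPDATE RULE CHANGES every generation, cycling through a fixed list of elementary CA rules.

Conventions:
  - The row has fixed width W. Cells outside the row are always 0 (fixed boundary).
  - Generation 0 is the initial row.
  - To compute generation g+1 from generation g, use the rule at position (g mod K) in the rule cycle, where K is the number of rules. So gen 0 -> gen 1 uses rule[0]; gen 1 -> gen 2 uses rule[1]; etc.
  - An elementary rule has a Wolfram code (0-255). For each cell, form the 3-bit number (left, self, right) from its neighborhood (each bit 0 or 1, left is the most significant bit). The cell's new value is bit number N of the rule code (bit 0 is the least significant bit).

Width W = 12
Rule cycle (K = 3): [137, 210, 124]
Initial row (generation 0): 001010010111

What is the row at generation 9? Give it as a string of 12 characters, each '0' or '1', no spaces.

Answer: 010000011000

Derivation:
Gen 0: 001010010111
Gen 1 (rule 137): 100000000110
Gen 2 (rule 210): 010000001011
Gen 3 (rule 124): 011000001111
Gen 4 (rule 137): 010011101110
Gen 5 (rule 210): 101101100111
Gen 6 (rule 124): 111111110101
Gen 7 (rule 137): 111111100000
Gen 8 (rule 210): 011111110000
Gen 9 (rule 124): 010000011000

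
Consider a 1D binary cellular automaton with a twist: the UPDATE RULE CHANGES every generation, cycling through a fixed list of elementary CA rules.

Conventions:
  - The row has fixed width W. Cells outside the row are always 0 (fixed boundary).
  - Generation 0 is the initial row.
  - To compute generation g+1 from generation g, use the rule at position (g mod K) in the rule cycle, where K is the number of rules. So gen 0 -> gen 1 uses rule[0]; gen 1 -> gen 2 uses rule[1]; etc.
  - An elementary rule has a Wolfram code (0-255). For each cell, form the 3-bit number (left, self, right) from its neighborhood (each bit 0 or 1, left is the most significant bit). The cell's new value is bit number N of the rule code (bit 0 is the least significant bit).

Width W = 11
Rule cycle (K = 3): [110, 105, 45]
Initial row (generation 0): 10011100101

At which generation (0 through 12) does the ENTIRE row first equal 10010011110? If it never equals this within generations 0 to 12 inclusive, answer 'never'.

Answer: 12

Derivation:
Gen 0: 10011100101
Gen 1 (rule 110): 10110101111
Gen 2 (rule 105): 01111011001
Gen 3 (rule 45): 01000110001
Gen 4 (rule 110): 11001110011
Gen 5 (rule 105): 11001010011
Gen 6 (rule 45): 10001110010
Gen 7 (rule 110): 10011010110
Gen 8 (rule 105): 00011101110
Gen 9 (rule 45): 11010011000
Gen 10 (rule 110): 11110111000
Gen 11 (rule 105): 10011101011
Gen 12 (rule 45): 10010011110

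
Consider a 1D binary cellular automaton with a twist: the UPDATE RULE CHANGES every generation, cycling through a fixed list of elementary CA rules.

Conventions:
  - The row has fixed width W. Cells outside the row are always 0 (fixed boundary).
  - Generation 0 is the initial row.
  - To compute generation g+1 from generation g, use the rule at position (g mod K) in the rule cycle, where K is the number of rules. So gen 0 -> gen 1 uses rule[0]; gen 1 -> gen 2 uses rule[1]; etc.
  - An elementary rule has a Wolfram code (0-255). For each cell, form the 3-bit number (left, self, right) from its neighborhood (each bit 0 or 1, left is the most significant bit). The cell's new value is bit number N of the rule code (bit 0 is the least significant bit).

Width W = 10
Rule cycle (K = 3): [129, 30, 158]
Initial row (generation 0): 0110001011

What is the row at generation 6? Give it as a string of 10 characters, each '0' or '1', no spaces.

Gen 0: 0110001011
Gen 1 (rule 129): 0000100000
Gen 2 (rule 30): 0001110000
Gen 3 (rule 158): 0011101000
Gen 4 (rule 129): 1001000011
Gen 5 (rule 30): 1111100110
Gen 6 (rule 158): 1111011101

Answer: 1111011101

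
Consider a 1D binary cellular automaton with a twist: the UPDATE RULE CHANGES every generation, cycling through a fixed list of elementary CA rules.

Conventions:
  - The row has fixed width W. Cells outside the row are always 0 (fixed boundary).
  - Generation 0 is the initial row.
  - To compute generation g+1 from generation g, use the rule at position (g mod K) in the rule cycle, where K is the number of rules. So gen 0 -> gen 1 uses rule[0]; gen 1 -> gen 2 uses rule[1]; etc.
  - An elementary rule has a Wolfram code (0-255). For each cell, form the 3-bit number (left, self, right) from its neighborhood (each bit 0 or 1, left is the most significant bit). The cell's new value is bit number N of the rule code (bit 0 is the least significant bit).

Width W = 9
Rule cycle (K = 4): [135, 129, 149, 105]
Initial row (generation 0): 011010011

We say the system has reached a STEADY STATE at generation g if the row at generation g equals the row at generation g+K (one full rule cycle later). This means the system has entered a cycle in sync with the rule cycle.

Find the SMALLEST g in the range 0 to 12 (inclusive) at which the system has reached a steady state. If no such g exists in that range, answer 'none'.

Gen 0: 011010011
Gen 1 (rule 135): 100010100
Gen 2 (rule 129): 001000001
Gen 3 (rule 149): 101111101
Gen 4 (rule 105): 011000110
Gen 5 (rule 135): 100011000
Gen 6 (rule 129): 001000011
Gen 7 (rule 149): 101111000
Gen 8 (rule 105): 011001011
Gen 9 (rule 135): 100011000
Gen 10 (rule 129): 001000011
Gen 11 (rule 149): 101111000
Gen 12 (rule 105): 011001011
Gen 13 (rule 135): 100011000
Gen 14 (rule 129): 001000011
Gen 15 (rule 149): 101111000
Gen 16 (rule 105): 011001011

Answer: 5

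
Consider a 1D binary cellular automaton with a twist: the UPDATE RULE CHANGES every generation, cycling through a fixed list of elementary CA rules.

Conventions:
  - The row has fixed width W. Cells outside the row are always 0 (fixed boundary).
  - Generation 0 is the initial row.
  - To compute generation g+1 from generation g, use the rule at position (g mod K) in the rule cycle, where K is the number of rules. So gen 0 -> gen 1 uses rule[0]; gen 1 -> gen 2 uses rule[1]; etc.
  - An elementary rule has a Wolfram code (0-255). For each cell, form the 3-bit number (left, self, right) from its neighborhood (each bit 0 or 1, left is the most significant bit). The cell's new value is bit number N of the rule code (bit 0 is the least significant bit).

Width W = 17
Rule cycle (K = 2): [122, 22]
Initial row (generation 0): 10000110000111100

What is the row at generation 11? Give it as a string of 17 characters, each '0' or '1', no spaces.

Answer: 01000000000010111

Derivation:
Gen 0: 10000110000111100
Gen 1 (rule 122): 01001111001100110
Gen 2 (rule 22): 11110000110011001
Gen 3 (rule 122): 10011001111111110
Gen 4 (rule 22): 11100110000000001
Gen 5 (rule 122): 10111111000000010
Gen 6 (rule 22): 10000000100000111
Gen 7 (rule 122): 01000001010001101
Gen 8 (rule 22): 11100011011010001
Gen 9 (rule 122): 10110111111101010
Gen 10 (rule 22): 10000000000001011
Gen 11 (rule 122): 01000000000010111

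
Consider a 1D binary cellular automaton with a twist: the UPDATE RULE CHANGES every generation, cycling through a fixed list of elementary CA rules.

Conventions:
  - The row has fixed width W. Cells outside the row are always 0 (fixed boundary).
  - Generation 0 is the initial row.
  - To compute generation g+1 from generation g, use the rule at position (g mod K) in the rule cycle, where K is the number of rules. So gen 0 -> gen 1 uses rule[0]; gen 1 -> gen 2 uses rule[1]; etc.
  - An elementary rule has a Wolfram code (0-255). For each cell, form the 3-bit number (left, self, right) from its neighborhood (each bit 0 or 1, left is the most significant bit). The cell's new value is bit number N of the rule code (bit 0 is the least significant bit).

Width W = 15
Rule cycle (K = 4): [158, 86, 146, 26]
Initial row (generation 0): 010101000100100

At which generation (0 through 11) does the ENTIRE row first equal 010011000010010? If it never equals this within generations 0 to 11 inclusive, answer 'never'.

Gen 0: 010101000100100
Gen 1 (rule 158): 110101101111110
Gen 2 (rule 86): 010100100000011
Gen 3 (rule 146): 100011010000100
Gen 4 (rule 26): 010110001001010
Gen 5 (rule 158): 110101011111011
Gen 6 (rule 86): 010101000001001
Gen 7 (rule 146): 100000100010110
Gen 8 (rule 26): 010001010100101
Gen 9 (rule 158): 111011010111101
Gen 10 (rule 86): 001001010000101
Gen 11 (rule 146): 010110001001000

Answer: never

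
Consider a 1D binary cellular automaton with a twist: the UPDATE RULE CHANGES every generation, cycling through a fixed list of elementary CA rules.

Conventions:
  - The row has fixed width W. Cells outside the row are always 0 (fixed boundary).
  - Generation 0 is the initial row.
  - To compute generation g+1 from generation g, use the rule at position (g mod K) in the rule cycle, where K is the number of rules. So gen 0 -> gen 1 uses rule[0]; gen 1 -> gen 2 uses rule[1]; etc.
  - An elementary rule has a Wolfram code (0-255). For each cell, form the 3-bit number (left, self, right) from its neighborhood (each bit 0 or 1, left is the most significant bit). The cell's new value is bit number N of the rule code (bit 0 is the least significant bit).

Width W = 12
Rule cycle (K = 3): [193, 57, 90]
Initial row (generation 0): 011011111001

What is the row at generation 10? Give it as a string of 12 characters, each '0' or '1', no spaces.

Answer: 001100000001

Derivation:
Gen 0: 011011111001
Gen 1 (rule 193): 001001111000
Gen 2 (rule 57): 100101000111
Gen 3 (rule 90): 011000101101
Gen 4 (rule 193): 001010000100
Gen 5 (rule 57): 100101110011
Gen 6 (rule 90): 011001011111
Gen 7 (rule 193): 001000001111
Gen 8 (rule 57): 100111101000
Gen 9 (rule 90): 011100100100
Gen 10 (rule 193): 001100000001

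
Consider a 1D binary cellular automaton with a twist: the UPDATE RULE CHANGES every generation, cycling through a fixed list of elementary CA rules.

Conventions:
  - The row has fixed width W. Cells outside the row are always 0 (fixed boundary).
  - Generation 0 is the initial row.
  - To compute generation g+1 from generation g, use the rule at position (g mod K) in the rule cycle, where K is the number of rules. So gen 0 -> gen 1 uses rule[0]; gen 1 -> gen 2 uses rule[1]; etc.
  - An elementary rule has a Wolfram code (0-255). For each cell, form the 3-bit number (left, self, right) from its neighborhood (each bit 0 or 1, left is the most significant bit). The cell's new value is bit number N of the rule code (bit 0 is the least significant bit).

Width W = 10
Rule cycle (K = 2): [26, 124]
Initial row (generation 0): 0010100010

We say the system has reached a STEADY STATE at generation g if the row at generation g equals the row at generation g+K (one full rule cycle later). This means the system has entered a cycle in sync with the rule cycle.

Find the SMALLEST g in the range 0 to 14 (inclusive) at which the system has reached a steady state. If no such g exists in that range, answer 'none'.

Gen 0: 0010100010
Gen 1 (rule 26): 0100010101
Gen 2 (rule 124): 0110011111
Gen 3 (rule 26): 1101110000
Gen 4 (rule 124): 1111011000
Gen 5 (rule 26): 1000010100
Gen 6 (rule 124): 1100011110
Gen 7 (rule 26): 1010110001
Gen 8 (rule 124): 1111111001
Gen 9 (rule 26): 1000000110
Gen 10 (rule 124): 1100000111
Gen 11 (rule 26): 1010001100
Gen 12 (rule 124): 1111001110
Gen 13 (rule 26): 1000111001
Gen 14 (rule 124): 1100101101
Gen 15 (rule 26): 1011001000
Gen 16 (rule 124): 1111101100

Answer: none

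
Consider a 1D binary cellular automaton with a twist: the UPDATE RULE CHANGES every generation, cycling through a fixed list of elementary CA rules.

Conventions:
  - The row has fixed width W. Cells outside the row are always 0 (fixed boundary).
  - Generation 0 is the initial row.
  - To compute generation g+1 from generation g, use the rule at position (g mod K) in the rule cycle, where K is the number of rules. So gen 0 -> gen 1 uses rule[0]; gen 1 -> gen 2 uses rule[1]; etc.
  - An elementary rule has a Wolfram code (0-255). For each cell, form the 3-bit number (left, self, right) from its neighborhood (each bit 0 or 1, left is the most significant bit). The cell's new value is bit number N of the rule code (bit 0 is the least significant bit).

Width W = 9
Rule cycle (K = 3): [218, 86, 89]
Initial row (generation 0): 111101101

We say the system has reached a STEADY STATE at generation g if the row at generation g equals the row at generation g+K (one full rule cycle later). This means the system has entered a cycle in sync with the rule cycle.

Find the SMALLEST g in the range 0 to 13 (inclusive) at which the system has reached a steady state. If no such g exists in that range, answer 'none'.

Gen 0: 111101101
Gen 1 (rule 218): 111101100
Gen 2 (rule 86): 000100110
Gen 3 (rule 89): 110010111
Gen 4 (rule 218): 111100111
Gen 5 (rule 86): 000111001
Gen 6 (rule 89): 110101100
Gen 7 (rule 218): 110001110
Gen 8 (rule 86): 011010011
Gen 9 (rule 89): 011001011
Gen 10 (rule 218): 111110011
Gen 11 (rule 86): 000011101
Gen 12 (rule 89): 111010100
Gen 13 (rule 218): 111000010
Gen 14 (rule 86): 001100111
Gen 15 (rule 89): 101110101
Gen 16 (rule 218): 001110000

Answer: none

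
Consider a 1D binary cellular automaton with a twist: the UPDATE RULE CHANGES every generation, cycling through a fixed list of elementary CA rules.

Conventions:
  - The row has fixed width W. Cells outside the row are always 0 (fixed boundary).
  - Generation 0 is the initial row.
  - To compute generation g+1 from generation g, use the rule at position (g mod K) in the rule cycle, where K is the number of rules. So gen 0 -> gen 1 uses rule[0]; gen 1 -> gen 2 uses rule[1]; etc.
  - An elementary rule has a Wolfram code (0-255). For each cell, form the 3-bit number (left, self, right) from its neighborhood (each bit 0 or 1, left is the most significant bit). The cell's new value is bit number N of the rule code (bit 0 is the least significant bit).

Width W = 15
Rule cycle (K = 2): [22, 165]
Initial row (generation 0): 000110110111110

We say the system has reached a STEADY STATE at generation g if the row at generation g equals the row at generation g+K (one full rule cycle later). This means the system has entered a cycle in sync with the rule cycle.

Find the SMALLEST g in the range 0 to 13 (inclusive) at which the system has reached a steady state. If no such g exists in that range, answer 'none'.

Answer: 5

Derivation:
Gen 0: 000110110111110
Gen 1 (rule 22): 001000000000001
Gen 2 (rule 165): 101011111111101
Gen 3 (rule 22): 101000000000001
Gen 4 (rule 165): 111011111111101
Gen 5 (rule 22): 000000000000001
Gen 6 (rule 165): 111111111111101
Gen 7 (rule 22): 000000000000001
Gen 8 (rule 165): 111111111111101
Gen 9 (rule 22): 000000000000001
Gen 10 (rule 165): 111111111111101
Gen 11 (rule 22): 000000000000001
Gen 12 (rule 165): 111111111111101
Gen 13 (rule 22): 000000000000001
Gen 14 (rule 165): 111111111111101
Gen 15 (rule 22): 000000000000001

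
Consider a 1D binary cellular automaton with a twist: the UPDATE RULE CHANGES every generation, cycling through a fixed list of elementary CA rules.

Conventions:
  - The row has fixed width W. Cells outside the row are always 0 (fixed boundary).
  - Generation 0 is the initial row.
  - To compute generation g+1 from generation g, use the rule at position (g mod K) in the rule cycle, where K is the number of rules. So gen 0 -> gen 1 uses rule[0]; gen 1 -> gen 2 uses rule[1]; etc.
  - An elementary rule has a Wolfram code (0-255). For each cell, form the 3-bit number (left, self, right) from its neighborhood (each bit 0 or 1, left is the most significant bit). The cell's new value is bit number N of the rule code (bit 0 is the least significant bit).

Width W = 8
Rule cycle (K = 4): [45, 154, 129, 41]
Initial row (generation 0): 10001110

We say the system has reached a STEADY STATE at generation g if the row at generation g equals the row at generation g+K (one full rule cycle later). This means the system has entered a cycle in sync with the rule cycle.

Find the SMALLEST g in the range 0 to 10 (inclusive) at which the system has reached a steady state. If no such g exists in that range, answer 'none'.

Gen 0: 10001110
Gen 1 (rule 45): 10101000
Gen 2 (rule 154): 00000100
Gen 3 (rule 129): 11110001
Gen 4 (rule 41): 10000100
Gen 5 (rule 45): 10110101
Gen 6 (rule 154): 00100000
Gen 7 (rule 129): 10001111
Gen 8 (rule 41): 00101000
Gen 9 (rule 45): 10111011
Gen 10 (rule 154): 00110010
Gen 11 (rule 129): 10000000
Gen 12 (rule 41): 00111111
Gen 13 (rule 45): 10100000
Gen 14 (rule 154): 00010000

Answer: none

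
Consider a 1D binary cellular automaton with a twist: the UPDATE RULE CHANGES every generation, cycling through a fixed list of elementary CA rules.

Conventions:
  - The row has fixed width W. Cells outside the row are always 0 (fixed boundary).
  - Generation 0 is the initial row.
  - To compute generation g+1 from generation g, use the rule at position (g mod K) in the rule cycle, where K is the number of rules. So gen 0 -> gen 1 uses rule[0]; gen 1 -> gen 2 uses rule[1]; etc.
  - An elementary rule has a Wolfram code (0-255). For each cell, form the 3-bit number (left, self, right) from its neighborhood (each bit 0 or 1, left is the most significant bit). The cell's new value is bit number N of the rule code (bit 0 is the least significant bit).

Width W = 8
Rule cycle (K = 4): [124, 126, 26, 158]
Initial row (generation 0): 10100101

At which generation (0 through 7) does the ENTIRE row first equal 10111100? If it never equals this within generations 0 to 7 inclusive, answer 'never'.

Answer: 5

Derivation:
Gen 0: 10100101
Gen 1 (rule 124): 11110111
Gen 2 (rule 126): 10011101
Gen 3 (rule 26): 01110000
Gen 4 (rule 158): 11101000
Gen 5 (rule 124): 10111100
Gen 6 (rule 126): 11100110
Gen 7 (rule 26): 10011101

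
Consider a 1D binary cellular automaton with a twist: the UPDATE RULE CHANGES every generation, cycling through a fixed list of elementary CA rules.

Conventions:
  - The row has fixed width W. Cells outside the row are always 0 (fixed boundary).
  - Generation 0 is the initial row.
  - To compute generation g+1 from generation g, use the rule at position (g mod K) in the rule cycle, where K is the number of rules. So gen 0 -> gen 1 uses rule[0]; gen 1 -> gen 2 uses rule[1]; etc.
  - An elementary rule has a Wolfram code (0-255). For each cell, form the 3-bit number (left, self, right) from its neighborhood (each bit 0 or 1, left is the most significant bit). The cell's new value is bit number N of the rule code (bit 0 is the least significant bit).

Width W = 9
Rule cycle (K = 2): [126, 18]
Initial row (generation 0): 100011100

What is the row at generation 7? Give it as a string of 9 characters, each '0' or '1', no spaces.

Gen 0: 100011100
Gen 1 (rule 126): 110110110
Gen 2 (rule 18): 000000001
Gen 3 (rule 126): 000000011
Gen 4 (rule 18): 000000100
Gen 5 (rule 126): 000001110
Gen 6 (rule 18): 000010001
Gen 7 (rule 126): 000111011

Answer: 000111011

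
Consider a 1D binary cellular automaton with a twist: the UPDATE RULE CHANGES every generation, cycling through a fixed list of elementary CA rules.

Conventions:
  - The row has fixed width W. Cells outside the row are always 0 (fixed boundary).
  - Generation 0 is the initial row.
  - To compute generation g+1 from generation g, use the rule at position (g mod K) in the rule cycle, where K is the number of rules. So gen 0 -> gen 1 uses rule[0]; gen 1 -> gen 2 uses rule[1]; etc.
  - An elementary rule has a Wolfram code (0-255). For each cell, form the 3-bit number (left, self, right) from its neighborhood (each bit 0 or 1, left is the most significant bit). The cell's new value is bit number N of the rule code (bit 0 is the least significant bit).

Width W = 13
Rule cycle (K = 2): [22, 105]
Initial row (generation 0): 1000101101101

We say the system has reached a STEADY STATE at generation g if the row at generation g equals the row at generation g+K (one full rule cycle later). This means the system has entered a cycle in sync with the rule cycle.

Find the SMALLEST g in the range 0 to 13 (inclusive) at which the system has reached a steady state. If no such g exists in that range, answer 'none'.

Gen 0: 1000101101101
Gen 1 (rule 22): 1101100000001
Gen 2 (rule 105): 1111101111100
Gen 3 (rule 22): 0000000000010
Gen 4 (rule 105): 1111111111000
Gen 5 (rule 22): 0000000000100
Gen 6 (rule 105): 1111111110001
Gen 7 (rule 22): 0000000001011
Gen 8 (rule 105): 1111111100111
Gen 9 (rule 22): 0000000011000
Gen 10 (rule 105): 1111111011011
Gen 11 (rule 22): 0000000000000
Gen 12 (rule 105): 1111111111111
Gen 13 (rule 22): 0000000000000
Gen 14 (rule 105): 1111111111111
Gen 15 (rule 22): 0000000000000

Answer: 11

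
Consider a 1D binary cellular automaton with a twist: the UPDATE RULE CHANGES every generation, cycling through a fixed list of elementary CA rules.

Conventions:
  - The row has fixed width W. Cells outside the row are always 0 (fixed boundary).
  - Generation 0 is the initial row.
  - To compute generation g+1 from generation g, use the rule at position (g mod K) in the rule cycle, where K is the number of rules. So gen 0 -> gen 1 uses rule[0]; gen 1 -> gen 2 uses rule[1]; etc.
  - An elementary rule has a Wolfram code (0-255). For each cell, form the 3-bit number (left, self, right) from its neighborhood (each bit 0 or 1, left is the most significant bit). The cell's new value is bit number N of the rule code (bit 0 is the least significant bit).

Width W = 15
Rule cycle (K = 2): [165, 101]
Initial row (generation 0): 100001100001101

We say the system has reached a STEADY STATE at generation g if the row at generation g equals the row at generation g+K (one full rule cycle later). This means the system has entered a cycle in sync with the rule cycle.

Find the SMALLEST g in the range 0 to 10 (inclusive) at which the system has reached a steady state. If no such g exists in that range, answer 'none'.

Gen 0: 100001100001101
Gen 1 (rule 165): 101100001100011
Gen 2 (rule 101): 110101100101001
Gen 3 (rule 165): 001110000111001
Gen 4 (rule 101): 100010110001001
Gen 5 (rule 165): 101011000101001
Gen 6 (rule 101): 111101010111001
Gen 7 (rule 165): 011011111010001
Gen 8 (rule 101): 001100001110101
Gen 9 (rule 165): 100001100101111
Gen 10 (rule 101): 101100100110001
Gen 11 (rule 165): 110000100000101
Gen 12 (rule 101): 010110101110111

Answer: none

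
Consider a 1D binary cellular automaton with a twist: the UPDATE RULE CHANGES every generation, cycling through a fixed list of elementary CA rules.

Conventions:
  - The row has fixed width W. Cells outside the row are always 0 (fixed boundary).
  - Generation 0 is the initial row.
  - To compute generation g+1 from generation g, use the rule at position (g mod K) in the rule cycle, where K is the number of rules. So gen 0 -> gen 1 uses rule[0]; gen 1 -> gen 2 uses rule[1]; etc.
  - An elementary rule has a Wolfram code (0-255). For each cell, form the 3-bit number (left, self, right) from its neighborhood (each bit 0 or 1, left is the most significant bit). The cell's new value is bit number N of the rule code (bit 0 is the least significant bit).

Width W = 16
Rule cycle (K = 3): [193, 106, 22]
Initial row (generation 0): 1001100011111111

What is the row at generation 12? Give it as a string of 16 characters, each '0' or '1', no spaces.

Gen 0: 1001100011111111
Gen 1 (rule 193): 0000101001111111
Gen 2 (rule 106): 0001010011000001
Gen 3 (rule 22): 0011011100100011
Gen 4 (rule 193): 1001001100001001
Gen 5 (rule 106): 0010011100010010
Gen 6 (rule 22): 0111100010111111
Gen 7 (rule 193): 0011101000011111
Gen 8 (rule 106): 0110110000110001
Gen 9 (rule 22): 1000001001001011
Gen 10 (rule 193): 0011100000000001
Gen 11 (rule 106): 0110100000000010
Gen 12 (rule 22): 1000110000000111

Answer: 1000110000000111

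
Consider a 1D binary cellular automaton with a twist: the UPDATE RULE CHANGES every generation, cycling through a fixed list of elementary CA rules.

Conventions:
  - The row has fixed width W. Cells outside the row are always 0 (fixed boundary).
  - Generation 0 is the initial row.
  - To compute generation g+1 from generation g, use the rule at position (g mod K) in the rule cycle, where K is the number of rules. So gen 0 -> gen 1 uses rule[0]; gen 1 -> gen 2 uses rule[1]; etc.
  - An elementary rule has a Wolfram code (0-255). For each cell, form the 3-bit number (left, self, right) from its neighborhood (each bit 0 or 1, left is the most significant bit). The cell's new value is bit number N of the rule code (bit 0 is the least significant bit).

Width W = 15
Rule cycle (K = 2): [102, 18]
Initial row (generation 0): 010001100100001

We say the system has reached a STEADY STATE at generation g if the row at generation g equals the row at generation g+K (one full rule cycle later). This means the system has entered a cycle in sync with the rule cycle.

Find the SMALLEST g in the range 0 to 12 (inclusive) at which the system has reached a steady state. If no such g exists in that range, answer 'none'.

Gen 0: 010001100100001
Gen 1 (rule 102): 110010101100011
Gen 2 (rule 18): 001100000010100
Gen 3 (rule 102): 010100000111100
Gen 4 (rule 18): 100010001000010
Gen 5 (rule 102): 100110011000110
Gen 6 (rule 18): 011001100101001
Gen 7 (rule 102): 101010101111011
Gen 8 (rule 18): 000000000000000
Gen 9 (rule 102): 000000000000000
Gen 10 (rule 18): 000000000000000
Gen 11 (rule 102): 000000000000000
Gen 12 (rule 18): 000000000000000
Gen 13 (rule 102): 000000000000000
Gen 14 (rule 18): 000000000000000

Answer: 8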